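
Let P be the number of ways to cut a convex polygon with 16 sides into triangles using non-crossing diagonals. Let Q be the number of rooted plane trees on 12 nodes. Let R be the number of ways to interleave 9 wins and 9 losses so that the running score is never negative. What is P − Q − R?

Triangulations of a convex m-gon are counted by C_{m−2}; with m = 16 this is C_14. So P = C_14 = 2674440.
Rooted ordered (plane) trees on m nodes have m−1 edges and are counted by C_{m−1}; m = 12 gives C_11. So Q = C_11 = 58786.
Reading a vote for the leader as '(' and for the other as ')' turns such a sequence into a balanced string of 9 pairs, so the count is C_9. So R = C_9 = 4862.
P − Q − R = 2674440 − 58786 − 4862 = 2610792.

2610792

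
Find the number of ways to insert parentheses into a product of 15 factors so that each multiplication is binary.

Parenthesizations of m factors correspond to full binary trees with m leaves, counted by C_{m−1}; m = 15 gives C_14.
C_14 = C(28,14)/15 = 40116600/15 = 2674440.

2674440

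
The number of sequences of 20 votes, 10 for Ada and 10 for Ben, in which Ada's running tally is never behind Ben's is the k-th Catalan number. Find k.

Reading a vote for the leader as '(' and for the other as ')' turns such a sequence into a balanced string of 10 pairs, so the count is C_10.

10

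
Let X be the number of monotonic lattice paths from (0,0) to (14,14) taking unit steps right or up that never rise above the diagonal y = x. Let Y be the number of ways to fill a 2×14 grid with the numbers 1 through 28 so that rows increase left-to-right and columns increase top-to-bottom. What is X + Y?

5348880

Sub-diagonal monotone paths from (0,0) to (14,14) biject with Dyck paths of semilength 14, giving C_14. So X = C_14 = 2674440.
Standard Young tableaux of shape 2×n are counted by C_n; here n = 14. So Y = C_14 = 2674440.
X + Y = 2674440 + 2674440 = 5348880.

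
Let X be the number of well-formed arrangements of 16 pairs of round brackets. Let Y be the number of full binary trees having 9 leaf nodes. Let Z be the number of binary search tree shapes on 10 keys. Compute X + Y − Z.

35342304

Balanced strings of n pairs of brackets are counted by C_n; here n = 16. So X = C_16 = 35357670.
Full binary trees with 9 leaves have 9−1 = 8 internal nodes, so there are C_8 of them. So Y = C_8 = 1430.
Binary trees (left/right distinguished) on n nodes are counted by C_n; here n = 10. So Z = C_10 = 16796.
X + Y − Z = 35357670 + 1430 − 16796 = 35342304.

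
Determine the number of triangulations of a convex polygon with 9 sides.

Triangulations of a convex m-gon are counted by C_{m−2}; with m = 9 this is C_7.
C_7 = C(14,7)/8 = 3432/8 = 429.

429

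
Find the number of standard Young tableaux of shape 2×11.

By the hook-length formula (or a Dyck-path bijection), SYT of shape 2×11 number C_11.
C_11 = C(22,11)/12 = 705432/12 = 58786.

58786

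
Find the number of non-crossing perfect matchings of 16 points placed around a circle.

Pairing 16 circle points by 8 non-crossing chords gives C_8 matchings.
C_8 = C(16,8)/9 = 12870/9 = 1430.

1430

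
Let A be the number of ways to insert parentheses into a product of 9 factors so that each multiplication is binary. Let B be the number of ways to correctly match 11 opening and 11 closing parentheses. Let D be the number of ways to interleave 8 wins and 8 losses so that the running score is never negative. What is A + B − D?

58786

Bracketing 9 factors into binary products is counted by C_{9−1} = C_8. So A = C_8 = 1430.
With 11 pairs the number of balanced bracket strings is the Catalan number C_11. So B = C_11 = 58786.
Reading a vote for the leader as '(' and for the other as ')' turns such a sequence into a balanced string of 8 pairs, so the count is C_8. So D = C_8 = 1430.
A + B − D = 1430 + 58786 − 1430 = 58786.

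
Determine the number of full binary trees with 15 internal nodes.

Full binary trees with n internal nodes are counted by C_n; here n = 15.
C_15 = C_14 · 2(2·14+1)/(14+2) = 2674440 · 58/16 = 9694845.

9694845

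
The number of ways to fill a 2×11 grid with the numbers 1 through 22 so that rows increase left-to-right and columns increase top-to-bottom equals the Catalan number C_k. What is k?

11

Standard Young tableaux of shape 2×n are counted by C_n; here n = 11.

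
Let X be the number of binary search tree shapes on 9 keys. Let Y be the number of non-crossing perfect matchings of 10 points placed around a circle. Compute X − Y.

4820

Rooted binary trees with 9 nodes (each child slot possibly empty) number C_9. So X = C_9 = 4862.
Non-crossing perfect matchings of 2n points on a circle are counted by C_n; with 10 points, n = 5. So Y = C_5 = 42.
X − Y = 4862 − 42 = 4820.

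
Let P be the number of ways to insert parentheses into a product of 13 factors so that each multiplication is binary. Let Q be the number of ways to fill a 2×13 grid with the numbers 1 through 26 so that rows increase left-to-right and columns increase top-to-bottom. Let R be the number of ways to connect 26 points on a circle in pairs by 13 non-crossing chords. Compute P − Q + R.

208012

Ways to associate a product of 13 factors correspond to binary trees on 13 leaves, so the count is C_12. So P = C_12 = 208012.
By the hook-length formula (or a Dyck-path bijection), SYT of shape 2×13 number C_13. So Q = C_13 = 742900.
Pairing 26 circle points by 13 non-crossing chords gives C_13 matchings. So R = C_13 = 742900.
P − Q + R = 208012 − 742900 + 742900 = 208012.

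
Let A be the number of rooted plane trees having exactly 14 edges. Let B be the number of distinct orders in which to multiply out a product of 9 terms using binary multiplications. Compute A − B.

2673010

Rooted ordered trees with n edges are counted by C_n; here n = 14. So A = C_14 = 2674440.
Parenthesizations of m factors correspond to full binary trees with m leaves, counted by C_{m−1}; m = 9 gives C_8. So B = C_8 = 1430.
A − B = 2674440 − 1430 = 2673010.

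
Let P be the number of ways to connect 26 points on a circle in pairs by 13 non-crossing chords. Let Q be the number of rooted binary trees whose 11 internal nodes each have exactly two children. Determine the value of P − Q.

684114

Non-crossing perfect matchings of 2n points on a circle are counted by C_n; with 26 points, n = 13. So P = C_13 = 742900.
The number of full binary trees on 11 internal nodes is the Catalan number C_11. So Q = C_11 = 58786.
P − Q = 742900 − 58786 = 684114.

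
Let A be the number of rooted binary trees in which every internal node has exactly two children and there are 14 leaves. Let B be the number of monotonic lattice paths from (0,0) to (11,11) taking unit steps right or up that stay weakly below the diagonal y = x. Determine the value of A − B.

684114

Full binary trees with 14 leaves have 14−1 = 13 internal nodes, so there are C_13 of them. So A = C_13 = 742900.
Sub-diagonal monotone paths from (0,0) to (11,11) biject with Dyck paths of semilength 11, giving C_11. So B = C_11 = 58786.
A − B = 742900 − 58786 = 684114.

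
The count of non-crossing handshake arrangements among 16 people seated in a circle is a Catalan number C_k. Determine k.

8

Non-crossing handshake pairings of 2n people are counted by C_n; 16 people gives n = 8.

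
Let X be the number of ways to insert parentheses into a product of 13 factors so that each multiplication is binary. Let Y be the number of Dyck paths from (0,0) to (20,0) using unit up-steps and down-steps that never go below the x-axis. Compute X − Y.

Bracketing 13 factors into binary products is counted by C_{13−1} = C_12. So X = C_12 = 208012.
A Dyck path with 10 up-steps and 10 down-steps has semilength 10, so there are C_10 of them. So Y = C_10 = 16796.
X − Y = 208012 − 16796 = 191216.

191216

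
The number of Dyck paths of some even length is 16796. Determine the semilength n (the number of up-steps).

10

Dyck paths of semilength n are counted by C_n. The Catalan number equal to 16796 is C_10.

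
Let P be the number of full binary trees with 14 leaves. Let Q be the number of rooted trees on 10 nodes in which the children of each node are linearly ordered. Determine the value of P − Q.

Full binary trees with 14 leaves have 14−1 = 13 internal nodes, so there are C_13 of them. So P = C_13 = 742900.
A rooted plane tree on 10 nodes has 9 edges, and such trees are counted by C_9. So Q = C_9 = 4862.
P − Q = 742900 − 4862 = 738038.

738038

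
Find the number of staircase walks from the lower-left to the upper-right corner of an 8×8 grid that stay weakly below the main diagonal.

1430

Monotone paths in an n×n grid that stay weakly below the diagonal are counted by C_n; here n = 8.
C_8 = C(16,8)/9 = 12870/9 = 1430.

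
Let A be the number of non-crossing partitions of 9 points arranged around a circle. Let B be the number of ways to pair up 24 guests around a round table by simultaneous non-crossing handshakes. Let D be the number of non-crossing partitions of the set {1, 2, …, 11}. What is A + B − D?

Non-crossing partitions of an n-element set are counted by C_n; here n = 9. So A = C_9 = 4862.
With 24 = 2·12 people, non-crossing handshake pairings are non-crossing perfect matchings on a circle, counted by C_12. So B = C_12 = 208012.
The non-crossing partitions of [11] form a lattice of size C_11. So D = C_11 = 58786.
A + B − D = 4862 + 208012 − 58786 = 154088.

154088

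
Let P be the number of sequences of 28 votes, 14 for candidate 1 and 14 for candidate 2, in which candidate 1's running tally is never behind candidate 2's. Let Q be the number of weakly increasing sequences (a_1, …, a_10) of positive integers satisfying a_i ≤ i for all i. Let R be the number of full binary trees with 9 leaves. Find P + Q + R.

2692666

Reading a vote for the leader as '(' and for the other as ')' turns such a sequence into a balanced string of 14 pairs, so the count is C_14. So P = C_14 = 2674440.
Weakly increasing sequences with a_i ≤ i biject with Dyck paths of semilength 10, so there are C_10. So Q = C_10 = 16796.
A full binary tree with L leaves has L−1 internal nodes and is counted by C_{L−1}; L = 9 gives C_8. So R = C_8 = 1430.
P + Q + R = 2674440 + 16796 + 1430 = 2692666.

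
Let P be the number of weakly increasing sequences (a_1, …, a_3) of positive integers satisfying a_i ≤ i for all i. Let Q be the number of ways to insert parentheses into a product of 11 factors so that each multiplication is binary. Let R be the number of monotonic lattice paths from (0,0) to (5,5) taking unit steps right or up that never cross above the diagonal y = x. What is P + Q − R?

16759

Such sub-staircase sequences of length n are counted by C_n; here n = 3. So P = C_3 = 5.
Parenthesizations of m factors correspond to full binary trees with m leaves, counted by C_{m−1}; m = 11 gives C_10. So Q = C_10 = 16796.
Monotone paths in an n×n grid that stay weakly below the diagonal are counted by C_n; here n = 5. So R = C_5 = 42.
P + Q − R = 5 + 16796 − 42 = 16759.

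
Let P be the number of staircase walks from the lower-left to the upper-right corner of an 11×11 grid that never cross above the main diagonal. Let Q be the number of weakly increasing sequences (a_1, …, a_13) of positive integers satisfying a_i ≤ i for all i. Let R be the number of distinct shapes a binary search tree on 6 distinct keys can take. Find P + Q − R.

Monotone paths in an n×n grid that stay weakly below the diagonal are counted by C_n; here n = 11. So P = C_11 = 58786.
Such sub-staircase sequences of length n are counted by C_n; here n = 13. So Q = C_13 = 742900.
Rooted binary trees with 6 nodes (each child slot possibly empty) number C_6. So R = C_6 = 132.
P + Q − R = 58786 + 742900 − 132 = 801554.

801554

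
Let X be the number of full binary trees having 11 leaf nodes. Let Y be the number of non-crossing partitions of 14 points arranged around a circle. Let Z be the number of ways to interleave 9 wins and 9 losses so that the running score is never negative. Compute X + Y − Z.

2686374

Full binary trees with 11 leaves have 11−1 = 10 internal nodes, so there are C_10 of them. So X = C_10 = 16796.
The non-crossing partitions of [14] form a lattice of size C_14. So Y = C_14 = 2674440.
Ballot sequences with n votes each where one side never trails are Dyck words, counted by C_n; here n = 9. So Z = C_9 = 4862.
X + Y − Z = 16796 + 2674440 − 4862 = 2686374.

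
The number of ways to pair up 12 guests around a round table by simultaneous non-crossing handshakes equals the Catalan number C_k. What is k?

Non-crossing handshake pairings of 2n people are counted by C_n; 12 people gives n = 6.

6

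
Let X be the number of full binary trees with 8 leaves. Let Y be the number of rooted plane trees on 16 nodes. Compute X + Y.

Full binary trees with 8 leaves have 8−1 = 7 internal nodes, so there are C_7 of them. So X = C_7 = 429.
A rooted plane tree on 16 nodes has 15 edges, and such trees are counted by C_15. So Y = C_15 = 9694845.
X + Y = 429 + 9694845 = 9695274.

9695274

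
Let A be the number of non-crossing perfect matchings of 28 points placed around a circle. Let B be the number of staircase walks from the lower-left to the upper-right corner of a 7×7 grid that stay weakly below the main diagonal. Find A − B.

2674011

Pairing 28 circle points by 14 non-crossing chords gives C_14 matchings. So A = C_14 = 2674440.
Sub-diagonal monotone paths from (0,0) to (7,7) biject with Dyck paths of semilength 7, giving C_7. So B = C_7 = 429.
A − B = 2674440 − 429 = 2674011.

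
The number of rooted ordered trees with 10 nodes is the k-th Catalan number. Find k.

9

Rooted ordered (plane) trees on m nodes have m−1 edges and are counted by C_{m−1}; m = 10 gives C_9.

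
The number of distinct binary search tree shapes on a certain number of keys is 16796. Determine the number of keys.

10

Binary search tree shapes on n keys are counted by C_n, and C_10 = 16796.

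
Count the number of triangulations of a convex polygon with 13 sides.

58786

The number of triangulations of a 13-gon is the Catalan number C_11 (index = sides − 2).
C_11 = C(22,11)/12 = 705432/12 = 58786.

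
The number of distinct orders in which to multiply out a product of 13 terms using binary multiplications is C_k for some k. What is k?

12

Ways to associate a product of 13 factors correspond to binary trees on 13 leaves, so the count is C_12.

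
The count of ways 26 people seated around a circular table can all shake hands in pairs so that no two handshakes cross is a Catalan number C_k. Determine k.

With 26 = 2·13 people, non-crossing handshake pairings are non-crossing perfect matchings on a circle, counted by C_13.

13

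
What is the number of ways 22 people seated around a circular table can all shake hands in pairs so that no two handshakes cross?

58786

Non-crossing handshake pairings of 2n people are counted by C_n; 22 people gives n = 11.
C_11 = C_10 · 2(2·10+1)/(10+2) = 16796 · 42/12 = 58786.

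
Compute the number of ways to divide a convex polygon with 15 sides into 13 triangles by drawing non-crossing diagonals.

742900

A convex 15-gon is triangulated into 13 triangles, and the number of such triangulations is the Catalan number C_{15−2} = C_13.
C_13 = 742900.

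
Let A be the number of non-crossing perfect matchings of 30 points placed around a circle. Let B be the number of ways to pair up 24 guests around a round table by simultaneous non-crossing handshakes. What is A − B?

9486833

Pairing 30 circle points by 15 non-crossing chords gives C_15 matchings. So A = C_15 = 9694845.
With 24 = 2·12 people, non-crossing handshake pairings are non-crossing perfect matchings on a circle, counted by C_12. So B = C_12 = 208012.
A − B = 9694845 − 208012 = 9486833.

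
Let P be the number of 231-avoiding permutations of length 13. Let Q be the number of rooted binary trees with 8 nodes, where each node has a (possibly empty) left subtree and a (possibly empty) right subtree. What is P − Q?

For any fixed pattern of length 3, the pattern-avoiding permutations of [13] number C_13. So P = C_13 = 742900.
There are C_n binary search tree shapes on n keys; with n = 8 that is C_8. So Q = C_8 = 1430.
P − Q = 742900 − 1430 = 741470.

741470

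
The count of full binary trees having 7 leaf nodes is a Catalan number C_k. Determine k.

A full binary tree with L leaves has L−1 internal nodes and is counted by C_{L−1}; L = 7 gives C_6.

6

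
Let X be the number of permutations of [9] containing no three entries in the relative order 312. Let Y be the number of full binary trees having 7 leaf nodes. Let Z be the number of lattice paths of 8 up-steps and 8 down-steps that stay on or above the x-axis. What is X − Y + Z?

For any fixed pattern of length 3, the pattern-avoiding permutations of [9] number C_9. So X = C_9 = 4862.
Full binary trees with 7 leaves have 7−1 = 6 internal nodes, so there are C_6 of them. So Y = C_6 = 132.
Paths of 8 up- and 8 down-steps that never dip below the axis are Dyck paths; their count is C_8. So Z = C_8 = 1430.
X − Y + Z = 4862 − 132 + 1430 = 6160.

6160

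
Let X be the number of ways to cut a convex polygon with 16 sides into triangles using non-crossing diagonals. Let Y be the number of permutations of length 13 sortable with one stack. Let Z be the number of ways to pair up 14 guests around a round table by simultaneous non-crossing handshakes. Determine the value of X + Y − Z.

3416911

The number of triangulations of a 16-gon is the Catalan number C_14 (index = sides − 2). So X = C_14 = 2674440.
By Knuth's characterisation, the stack-sortable permutations of length 13 are the 231-avoiders, numbering C_13. So Y = C_13 = 742900.
Non-crossing handshake pairings of 2n people are counted by C_n; 14 people gives n = 7. So Z = C_7 = 429.
X + Y − Z = 2674440 + 742900 − 429 = 3416911.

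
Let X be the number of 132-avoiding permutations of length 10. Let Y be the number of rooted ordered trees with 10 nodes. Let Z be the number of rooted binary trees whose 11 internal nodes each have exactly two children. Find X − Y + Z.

For any fixed pattern of length 3, the pattern-avoiding permutations of [10] number C_10. So X = C_10 = 16796.
A rooted plane tree on 10 nodes has 9 edges, and such trees are counted by C_9. So Y = C_9 = 4862.
The number of full binary trees on 11 internal nodes is the Catalan number C_11. So Z = C_11 = 58786.
X − Y + Z = 16796 − 4862 + 58786 = 70720.

70720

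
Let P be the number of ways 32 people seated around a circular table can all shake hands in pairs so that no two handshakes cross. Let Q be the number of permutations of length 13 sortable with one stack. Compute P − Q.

With 32 = 2·16 people, non-crossing handshake pairings are non-crossing perfect matchings on a circle, counted by C_16. So P = C_16 = 35357670.
By Knuth's characterisation, the stack-sortable permutations of length 13 are the 231-avoiders, numbering C_13. So Q = C_13 = 742900.
P − Q = 35357670 − 742900 = 34614770.

34614770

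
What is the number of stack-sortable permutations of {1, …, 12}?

By Knuth's characterisation, the stack-sortable permutations of length 12 are the 231-avoiders, numbering C_12.
C_12 = 208012.

208012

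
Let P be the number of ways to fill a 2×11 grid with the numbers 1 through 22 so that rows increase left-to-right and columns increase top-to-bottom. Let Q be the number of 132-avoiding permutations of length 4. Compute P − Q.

58772

Standard Young tableaux of shape 2×n are counted by C_n; here n = 11. So P = C_11 = 58786.
Permutations of [n] avoiding any single length-3 pattern are counted by C_n; here n = 4. So Q = C_4 = 14.
P − Q = 58786 − 14 = 58772.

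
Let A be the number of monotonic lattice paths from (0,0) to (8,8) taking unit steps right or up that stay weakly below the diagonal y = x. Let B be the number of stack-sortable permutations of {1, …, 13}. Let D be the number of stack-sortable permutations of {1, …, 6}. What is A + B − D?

Monotone paths in an n×n grid that stay weakly below the diagonal are counted by C_n; here n = 8. So A = C_8 = 1430.
By Knuth's characterisation, the stack-sortable permutations of length 13 are the 231-avoiders, numbering C_13. So B = C_13 = 742900.
Stack-sortable permutations are exactly the 231-avoiding ones, counted by C_n; here n = 6. So D = C_6 = 132.
A + B − D = 1430 + 742900 − 132 = 744198.

744198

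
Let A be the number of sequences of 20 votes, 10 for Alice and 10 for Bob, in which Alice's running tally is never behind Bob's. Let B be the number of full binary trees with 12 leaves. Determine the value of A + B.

75582

Ballot sequences with n votes each where one side never trails are Dyck words, counted by C_n; here n = 10. So A = C_10 = 16796.
A full binary tree with L leaves has L−1 internal nodes and is counted by C_{L−1}; L = 12 gives C_11. So B = C_11 = 58786.
A + B = 16796 + 58786 = 75582.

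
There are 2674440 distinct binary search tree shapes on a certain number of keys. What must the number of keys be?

Binary search tree shapes on n keys are counted by C_n. The Catalan number equal to 2674440 is C_14.

14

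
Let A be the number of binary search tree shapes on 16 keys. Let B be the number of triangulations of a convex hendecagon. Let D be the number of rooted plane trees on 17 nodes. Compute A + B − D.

4862

Binary trees (left/right distinguished) on n nodes are counted by C_n; here n = 16. So A = C_16 = 35357670.
A convex 11-gon is triangulated into 9 triangles, and the number of such triangulations is the Catalan number C_{11−2} = C_9. So B = C_9 = 4862.
Rooted ordered (plane) trees on m nodes have m−1 edges and are counted by C_{m−1}; m = 17 gives C_16. So D = C_16 = 35357670.
A + B − D = 35357670 + 4862 − 35357670 = 4862.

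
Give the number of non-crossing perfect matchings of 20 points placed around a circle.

Pairing 20 circle points by 10 non-crossing chords gives C_10 matchings.
C_10 = C(20,10)/11 = 184756/11 = 16796.

16796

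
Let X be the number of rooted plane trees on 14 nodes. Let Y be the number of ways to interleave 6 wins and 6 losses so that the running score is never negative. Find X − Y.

742768

Rooted ordered (plane) trees on m nodes have m−1 edges and are counted by C_{m−1}; m = 14 gives C_13. So X = C_13 = 742900.
Reading a vote for the leader as '(' and for the other as ')' turns such a sequence into a balanced string of 6 pairs, so the count is C_6. So Y = C_6 = 132.
X − Y = 742900 − 132 = 742768.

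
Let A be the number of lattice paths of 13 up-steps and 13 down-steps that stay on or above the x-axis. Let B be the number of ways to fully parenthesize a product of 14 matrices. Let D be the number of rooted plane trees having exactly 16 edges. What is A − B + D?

Dyck paths of semilength n (length 2n) are counted by C_n; here n = 13. So A = C_13 = 742900.
Bracketing 14 factors into binary products is counted by C_{14−1} = C_13. So B = C_13 = 742900.
A rooted plane tree with 16 edges has 17 nodes, and the count is C_16. So D = C_16 = 35357670.
A − B + D = 742900 − 742900 + 35357670 = 35357670.

35357670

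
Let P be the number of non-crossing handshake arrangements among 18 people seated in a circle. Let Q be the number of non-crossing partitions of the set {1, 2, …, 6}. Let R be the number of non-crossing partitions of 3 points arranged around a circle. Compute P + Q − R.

Non-crossing handshake pairings of 2n people are counted by C_n; 18 people gives n = 9. So P = C_9 = 4862.
Non-crossing partitions of an n-element set are counted by C_n; here n = 6. So Q = C_6 = 132.
The non-crossing partitions of [3] form a lattice of size C_3. So R = C_3 = 5.
P + Q − R = 4862 + 132 − 5 = 4989.

4989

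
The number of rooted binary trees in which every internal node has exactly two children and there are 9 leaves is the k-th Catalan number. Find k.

A full binary tree with L leaves has L−1 internal nodes and is counted by C_{L−1}; L = 9 gives C_8.

8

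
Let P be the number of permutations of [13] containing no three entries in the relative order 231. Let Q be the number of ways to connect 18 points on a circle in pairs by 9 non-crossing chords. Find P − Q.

738038

For any fixed pattern of length 3, the pattern-avoiding permutations of [13] number C_13. So P = C_13 = 742900.
Pairing 18 circle points by 9 non-crossing chords gives C_9 matchings. So Q = C_9 = 4862.
P − Q = 742900 − 4862 = 738038.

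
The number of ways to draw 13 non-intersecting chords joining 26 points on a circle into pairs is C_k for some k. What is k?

13

Pairing 26 circle points by 13 non-crossing chords gives C_13 matchings.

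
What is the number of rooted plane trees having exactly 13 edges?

742900

Rooted ordered trees with n edges are counted by C_n; here n = 13.
C_13 = 742900.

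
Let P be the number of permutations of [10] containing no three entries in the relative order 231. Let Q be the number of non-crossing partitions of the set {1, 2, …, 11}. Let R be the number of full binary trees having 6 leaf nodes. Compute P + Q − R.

For any fixed pattern of length 3, the pattern-avoiding permutations of [10] number C_10. So P = C_10 = 16796.
Non-crossing partitions of an n-element set are counted by C_n; here n = 11. So Q = C_11 = 58786.
Full binary trees with 6 leaves have 6−1 = 5 internal nodes, so there are C_5 of them. So R = C_5 = 42.
P + Q − R = 16796 + 58786 − 42 = 75540.

75540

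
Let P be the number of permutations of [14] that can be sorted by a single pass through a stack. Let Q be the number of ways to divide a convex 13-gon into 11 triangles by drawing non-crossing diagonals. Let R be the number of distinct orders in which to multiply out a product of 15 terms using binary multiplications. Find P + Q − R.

58786

By Knuth's characterisation, the stack-sortable permutations of length 14 are the 231-avoiders, numbering C_14. So P = C_14 = 2674440.
Triangulations of a convex m-gon are counted by C_{m−2}; with m = 13 this is C_11. So Q = C_11 = 58786.
Bracketing 15 factors into binary products is counted by C_{15−1} = C_14. So R = C_14 = 2674440.
P + Q − R = 2674440 + 58786 − 2674440 = 58786.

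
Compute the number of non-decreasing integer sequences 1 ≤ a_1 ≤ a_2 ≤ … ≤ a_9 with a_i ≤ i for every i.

Such sub-staircase sequences of length n are counted by C_n; here n = 9.
C_9 = C(18,9)/10 = 48620/10 = 4862.

4862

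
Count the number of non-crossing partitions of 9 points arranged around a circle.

Non-crossing partitions of an n-element set are counted by C_n; here n = 9.
C_9 = C(18,9)/10 = 48620/10 = 4862.

4862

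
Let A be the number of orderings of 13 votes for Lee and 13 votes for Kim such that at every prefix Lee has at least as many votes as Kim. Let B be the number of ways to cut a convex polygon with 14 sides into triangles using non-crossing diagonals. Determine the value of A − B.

Ballot sequences with n votes each where one side never trails are Dyck words, counted by C_n; here n = 13. So A = C_13 = 742900.
Triangulations of a convex m-gon are counted by C_{m−2}; with m = 14 this is C_12. So B = C_12 = 208012.
A − B = 742900 − 208012 = 534888.

534888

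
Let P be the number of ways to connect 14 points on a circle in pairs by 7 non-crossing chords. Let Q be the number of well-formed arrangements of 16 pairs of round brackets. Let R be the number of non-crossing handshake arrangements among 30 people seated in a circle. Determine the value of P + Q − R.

Pairing 14 circle points by 7 non-crossing chords gives C_7 matchings. So P = C_7 = 429.
Balanced strings of n pairs of brackets are counted by C_n; here n = 16. So Q = C_16 = 35357670.
Non-crossing handshake pairings of 2n people are counted by C_n; 30 people gives n = 15. So R = C_15 = 9694845.
P + Q − R = 429 + 35357670 − 9694845 = 25663254.

25663254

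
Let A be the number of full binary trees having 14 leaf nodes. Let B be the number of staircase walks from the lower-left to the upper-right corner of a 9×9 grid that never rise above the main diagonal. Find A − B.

738038

Full binary trees with 14 leaves have 14−1 = 13 internal nodes, so there are C_13 of them. So A = C_13 = 742900.
Sub-diagonal monotone paths from (0,0) to (9,9) biject with Dyck paths of semilength 9, giving C_9. So B = C_9 = 4862.
A − B = 742900 − 4862 = 738038.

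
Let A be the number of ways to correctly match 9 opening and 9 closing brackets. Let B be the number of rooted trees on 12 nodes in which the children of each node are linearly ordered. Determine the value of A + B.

63648

Balanced strings of n pairs of brackets are counted by C_n; here n = 9. So A = C_9 = 4862.
A rooted plane tree on 12 nodes has 11 edges, and such trees are counted by C_11. So B = C_11 = 58786.
A + B = 4862 + 58786 = 63648.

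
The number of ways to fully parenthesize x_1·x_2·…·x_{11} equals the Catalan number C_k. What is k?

Bracketing 11 factors into binary products is counted by C_{11−1} = C_10.

10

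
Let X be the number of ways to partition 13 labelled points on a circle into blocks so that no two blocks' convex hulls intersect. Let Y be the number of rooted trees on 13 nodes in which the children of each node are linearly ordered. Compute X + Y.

950912

Non-crossing partitions of an n-element set are counted by C_n; here n = 13. So X = C_13 = 742900.
Rooted ordered (plane) trees on m nodes have m−1 edges and are counted by C_{m−1}; m = 13 gives C_12. So Y = C_12 = 208012.
X + Y = 742900 + 208012 = 950912.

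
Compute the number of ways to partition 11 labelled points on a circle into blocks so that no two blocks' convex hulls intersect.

58786

The non-crossing partitions of [11] form a lattice of size C_11.
C_11 = C(22,11)/12 = 705432/12 = 58786.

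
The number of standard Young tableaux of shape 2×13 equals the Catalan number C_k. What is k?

13

Standard Young tableaux of shape 2×n are counted by C_n; here n = 13.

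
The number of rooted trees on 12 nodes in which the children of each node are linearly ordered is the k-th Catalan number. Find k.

11

A rooted plane tree on 12 nodes has 11 edges, and such trees are counted by C_11.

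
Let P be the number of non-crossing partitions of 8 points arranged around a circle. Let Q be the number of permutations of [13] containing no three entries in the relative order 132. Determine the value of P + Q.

744330

The non-crossing partitions of [8] form a lattice of size C_8. So P = C_8 = 1430.
For any fixed pattern of length 3, the pattern-avoiding permutations of [13] number C_13. So Q = C_13 = 742900.
P + Q = 1430 + 742900 = 744330.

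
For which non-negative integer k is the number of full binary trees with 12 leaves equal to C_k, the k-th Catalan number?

Full binary trees with 12 leaves have 12−1 = 11 internal nodes, so there are C_11 of them.

11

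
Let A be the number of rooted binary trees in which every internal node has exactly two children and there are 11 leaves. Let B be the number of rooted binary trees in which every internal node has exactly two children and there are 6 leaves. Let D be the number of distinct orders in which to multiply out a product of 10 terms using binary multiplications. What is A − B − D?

A full binary tree with L leaves has L−1 internal nodes and is counted by C_{L−1}; L = 11 gives C_10. So A = C_10 = 16796.
Full binary trees with 6 leaves have 6−1 = 5 internal nodes, so there are C_5 of them. So B = C_5 = 42.
Bracketing 10 factors into binary products is counted by C_{10−1} = C_9. So D = C_9 = 4862.
A − B − D = 16796 − 42 − 4862 = 11892.

11892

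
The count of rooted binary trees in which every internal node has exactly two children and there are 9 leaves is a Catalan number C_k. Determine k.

Full binary trees with 9 leaves have 9−1 = 8 internal nodes, so there are C_8 of them.

8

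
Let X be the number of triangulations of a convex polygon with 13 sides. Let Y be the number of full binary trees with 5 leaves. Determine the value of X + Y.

58800

Triangulations of a convex m-gon are counted by C_{m−2}; with m = 13 this is C_11. So X = C_11 = 58786.
Full binary trees with 5 leaves have 5−1 = 4 internal nodes, so there are C_4 of them. So Y = C_4 = 14.
X + Y = 58786 + 14 = 58800.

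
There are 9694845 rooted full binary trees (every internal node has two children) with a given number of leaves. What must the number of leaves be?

Full binary trees with L leaves are counted by C_{L−1}. The Catalan number equal to 9694845 is C_15.
So the index is 15, and the number of leaves is 15 + 1 = 16.

16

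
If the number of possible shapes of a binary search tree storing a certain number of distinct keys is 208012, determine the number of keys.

Binary search tree shapes on n keys are counted by C_n. The Catalan number equal to 208012 is C_12.

12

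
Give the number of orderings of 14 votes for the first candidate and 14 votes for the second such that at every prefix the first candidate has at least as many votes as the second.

Reading a vote for the leader as '(' and for the other as ')' turns such a sequence into a balanced string of 14 pairs, so the count is C_14.
C_14 = C(28,14)/15 = 40116600/15 = 2674440.

2674440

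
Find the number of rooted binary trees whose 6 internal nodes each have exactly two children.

132

The number of full binary trees on 6 internal nodes is the Catalan number C_6.
C_6 = 132.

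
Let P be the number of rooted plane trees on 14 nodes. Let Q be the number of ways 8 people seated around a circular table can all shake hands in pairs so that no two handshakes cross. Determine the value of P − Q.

Rooted ordered (plane) trees on m nodes have m−1 edges and are counted by C_{m−1}; m = 14 gives C_13. So P = C_13 = 742900.
Non-crossing handshake pairings of 2n people are counted by C_n; 8 people gives n = 4. So Q = C_4 = 14.
P − Q = 742900 − 14 = 742886.

742886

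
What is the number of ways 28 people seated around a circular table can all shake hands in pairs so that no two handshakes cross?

2674440

Non-crossing handshake pairings of 2n people are counted by C_n; 28 people gives n = 14.
C_14 = C(28,14)/15 = 40116600/15 = 2674440.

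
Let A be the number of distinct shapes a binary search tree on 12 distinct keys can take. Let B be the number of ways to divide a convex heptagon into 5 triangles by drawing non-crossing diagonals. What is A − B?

Binary trees (left/right distinguished) on n nodes are counted by C_n; here n = 12. So A = C_12 = 208012.
The number of triangulations of a 7-gon is the Catalan number C_5 (index = sides − 2). So B = C_5 = 42.
A − B = 208012 − 42 = 207970.

207970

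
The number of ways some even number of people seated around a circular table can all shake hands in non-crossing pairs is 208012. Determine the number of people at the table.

24

Non-crossing handshake pairings of 2n people are counted by C_n, and C_12 = 208012.
So n = 12, and there are 2n = 24 people.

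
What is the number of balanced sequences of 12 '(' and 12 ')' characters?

208012

With 12 pairs the number of balanced bracket strings is the Catalan number C_12.
C_12 = C_11 · 2(2·11+1)/(11+2) = 58786 · 46/13 = 208012.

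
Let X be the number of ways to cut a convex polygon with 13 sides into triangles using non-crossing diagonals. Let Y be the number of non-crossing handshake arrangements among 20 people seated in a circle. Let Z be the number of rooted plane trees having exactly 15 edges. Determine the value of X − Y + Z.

9736835

The number of triangulations of a 13-gon is the Catalan number C_11 (index = sides − 2). So X = C_11 = 58786.
Non-crossing handshake pairings of 2n people are counted by C_n; 20 people gives n = 10. So Y = C_10 = 16796.
Rooted ordered trees with n edges are counted by C_n; here n = 15. So Z = C_15 = 9694845.
X − Y + Z = 58786 − 16796 + 9694845 = 9736835.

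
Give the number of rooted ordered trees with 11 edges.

58786

A rooted plane tree with 11 edges has 12 nodes, and the count is C_11.
C_11 = C(22,11)/12 = 705432/12 = 58786.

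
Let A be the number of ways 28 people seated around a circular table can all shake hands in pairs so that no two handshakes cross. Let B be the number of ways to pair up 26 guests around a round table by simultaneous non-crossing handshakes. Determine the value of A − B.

Non-crossing handshake pairings of 2n people are counted by C_n; 28 people gives n = 14. So A = C_14 = 2674440.
With 26 = 2·13 people, non-crossing handshake pairings are non-crossing perfect matchings on a circle, counted by C_13. So B = C_13 = 742900.
A − B = 2674440 − 742900 = 1931540.

1931540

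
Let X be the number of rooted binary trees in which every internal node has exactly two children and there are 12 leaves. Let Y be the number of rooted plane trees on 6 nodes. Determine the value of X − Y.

A full binary tree with L leaves has L−1 internal nodes and is counted by C_{L−1}; L = 12 gives C_11. So X = C_11 = 58786.
A rooted plane tree on 6 nodes has 5 edges, and such trees are counted by C_5. So Y = C_5 = 42.
X − Y = 58786 − 42 = 58744.

58744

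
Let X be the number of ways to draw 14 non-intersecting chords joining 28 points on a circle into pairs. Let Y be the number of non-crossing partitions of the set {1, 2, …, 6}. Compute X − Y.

Pairing 28 circle points by 14 non-crossing chords gives C_14 matchings. So X = C_14 = 2674440.
The non-crossing partitions of [6] form a lattice of size C_6. So Y = C_6 = 132.
X − Y = 2674440 − 132 = 2674308.

2674308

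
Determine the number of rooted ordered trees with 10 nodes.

Rooted ordered (plane) trees on m nodes have m−1 edges and are counted by C_{m−1}; m = 10 gives C_9.
C_9 = C(18,9)/10 = 48620/10 = 4862.

4862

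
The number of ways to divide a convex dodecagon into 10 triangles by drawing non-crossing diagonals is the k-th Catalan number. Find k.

10

Triangulations of a convex m-gon are counted by C_{m−2}; with m = 12 this is C_10.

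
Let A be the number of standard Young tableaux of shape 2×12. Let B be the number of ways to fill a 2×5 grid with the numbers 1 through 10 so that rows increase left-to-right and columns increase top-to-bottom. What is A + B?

By the hook-length formula (or a Dyck-path bijection), SYT of shape 2×12 number C_12. So A = C_12 = 208012.
By the hook-length formula (or a Dyck-path bijection), SYT of shape 2×5 number C_5. So B = C_5 = 42.
A + B = 208012 + 42 = 208054.

208054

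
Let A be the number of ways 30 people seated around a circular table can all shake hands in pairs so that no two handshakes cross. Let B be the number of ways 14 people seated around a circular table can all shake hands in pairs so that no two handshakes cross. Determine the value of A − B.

9694416

Non-crossing handshake pairings of 2n people are counted by C_n; 30 people gives n = 15. So A = C_15 = 9694845.
With 14 = 2·7 people, non-crossing handshake pairings are non-crossing perfect matchings on a circle, counted by C_7. So B = C_7 = 429.
A − B = 9694845 − 429 = 9694416.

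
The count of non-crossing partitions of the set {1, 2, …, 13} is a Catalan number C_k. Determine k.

13

Non-crossing partitions of an n-element set are counted by C_n; here n = 13.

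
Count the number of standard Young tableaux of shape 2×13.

By the hook-length formula (or a Dyck-path bijection), SYT of shape 2×13 number C_13.
C_13 = C(26,13)/14 = 10400600/14 = 742900.

742900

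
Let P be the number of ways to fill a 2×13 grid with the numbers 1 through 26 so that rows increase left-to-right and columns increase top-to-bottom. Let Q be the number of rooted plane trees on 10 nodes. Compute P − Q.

Standard Young tableaux of shape 2×n are counted by C_n; here n = 13. So P = C_13 = 742900.
A rooted plane tree on 10 nodes has 9 edges, and such trees are counted by C_9. So Q = C_9 = 4862.
P − Q = 742900 − 4862 = 738038.

738038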